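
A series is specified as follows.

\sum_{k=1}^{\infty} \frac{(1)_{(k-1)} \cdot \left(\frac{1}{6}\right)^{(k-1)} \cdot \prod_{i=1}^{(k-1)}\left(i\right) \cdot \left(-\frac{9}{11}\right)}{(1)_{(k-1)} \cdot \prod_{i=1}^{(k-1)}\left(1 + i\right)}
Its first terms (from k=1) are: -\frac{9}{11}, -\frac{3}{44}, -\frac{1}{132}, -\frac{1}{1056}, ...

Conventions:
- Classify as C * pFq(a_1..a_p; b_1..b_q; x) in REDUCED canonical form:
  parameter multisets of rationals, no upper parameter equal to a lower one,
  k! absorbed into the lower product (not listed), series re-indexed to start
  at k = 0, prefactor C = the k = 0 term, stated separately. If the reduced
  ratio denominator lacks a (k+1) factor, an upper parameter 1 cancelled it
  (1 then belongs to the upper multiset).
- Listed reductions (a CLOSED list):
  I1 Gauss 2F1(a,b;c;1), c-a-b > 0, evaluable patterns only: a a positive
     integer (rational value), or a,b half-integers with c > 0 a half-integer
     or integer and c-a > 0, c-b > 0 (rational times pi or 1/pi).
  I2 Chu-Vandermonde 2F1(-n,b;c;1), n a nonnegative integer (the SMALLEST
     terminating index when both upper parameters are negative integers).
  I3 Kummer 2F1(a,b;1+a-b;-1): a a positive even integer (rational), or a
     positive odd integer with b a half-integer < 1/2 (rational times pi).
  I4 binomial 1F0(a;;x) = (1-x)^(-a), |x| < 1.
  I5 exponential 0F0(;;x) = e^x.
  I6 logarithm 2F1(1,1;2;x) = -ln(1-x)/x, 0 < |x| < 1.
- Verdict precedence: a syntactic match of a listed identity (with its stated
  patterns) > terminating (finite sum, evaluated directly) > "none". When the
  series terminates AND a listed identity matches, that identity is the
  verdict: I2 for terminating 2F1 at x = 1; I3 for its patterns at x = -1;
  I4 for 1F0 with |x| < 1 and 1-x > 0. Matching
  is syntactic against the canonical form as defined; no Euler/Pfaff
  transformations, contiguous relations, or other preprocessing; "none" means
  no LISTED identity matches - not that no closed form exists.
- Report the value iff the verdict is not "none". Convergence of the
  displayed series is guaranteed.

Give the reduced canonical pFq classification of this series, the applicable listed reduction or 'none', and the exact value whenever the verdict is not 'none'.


x = \frac{1}{6} here; the reduced form reads 2F1, upper {1, 1}, lower {2}, C = -\frac{9}{11}. Verdict: the I6 logarithm reduction fires (the logarithm: parameters (1,1;2), x = \frac{1}{6}). Value: \frac{54}{11} \cdot \ln\left(\frac{5}{6}\right).

Key observation: t_0 = -\frac{9}{11} here, and the lower running product (C = -9/11, x = 1/6) is a rising factorial.
Consecutive-term ratio: r(k) = \frac{1}{6} * (k+1) (k+1) / [(k+2) (k+1)] - rational; roots negated = parameters, x = \frac{1}{6}, C = -\frac{9}{11}.


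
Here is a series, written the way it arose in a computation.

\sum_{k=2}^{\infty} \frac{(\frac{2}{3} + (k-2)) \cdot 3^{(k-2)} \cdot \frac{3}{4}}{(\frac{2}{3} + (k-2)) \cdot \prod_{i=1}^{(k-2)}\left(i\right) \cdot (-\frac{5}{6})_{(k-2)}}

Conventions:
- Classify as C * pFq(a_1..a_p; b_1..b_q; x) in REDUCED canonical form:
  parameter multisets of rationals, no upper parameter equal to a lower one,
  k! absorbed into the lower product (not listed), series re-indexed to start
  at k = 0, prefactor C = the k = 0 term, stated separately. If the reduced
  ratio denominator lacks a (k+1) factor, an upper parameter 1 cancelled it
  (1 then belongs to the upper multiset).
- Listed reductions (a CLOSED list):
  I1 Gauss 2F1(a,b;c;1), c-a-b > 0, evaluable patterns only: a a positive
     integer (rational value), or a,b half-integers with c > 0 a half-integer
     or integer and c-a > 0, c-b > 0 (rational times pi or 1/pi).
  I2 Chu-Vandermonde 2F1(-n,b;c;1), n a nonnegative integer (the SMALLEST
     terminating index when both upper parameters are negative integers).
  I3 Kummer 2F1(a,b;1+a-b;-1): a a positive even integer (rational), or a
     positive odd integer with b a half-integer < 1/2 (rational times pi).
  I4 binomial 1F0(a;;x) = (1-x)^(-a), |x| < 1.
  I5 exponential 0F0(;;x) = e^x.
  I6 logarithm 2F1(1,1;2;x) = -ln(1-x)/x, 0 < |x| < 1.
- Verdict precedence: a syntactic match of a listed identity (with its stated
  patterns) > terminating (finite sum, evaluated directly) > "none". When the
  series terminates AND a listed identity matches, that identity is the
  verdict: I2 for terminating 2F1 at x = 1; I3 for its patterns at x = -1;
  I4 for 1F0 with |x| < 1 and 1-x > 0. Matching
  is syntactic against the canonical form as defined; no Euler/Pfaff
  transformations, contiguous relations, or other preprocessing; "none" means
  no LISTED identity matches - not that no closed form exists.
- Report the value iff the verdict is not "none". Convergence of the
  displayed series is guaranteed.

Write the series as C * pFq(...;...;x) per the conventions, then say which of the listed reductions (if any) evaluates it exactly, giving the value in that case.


x = 3 here; the reduced form reads 0F1, upper {-}, lower {-\frac{5}{6}}, C = \frac{3}{4}. Verdict: none - this 0F1 at x = 3 matches no listed pattern, and upper {-} holds no stopper.

The tell: from the first term \frac{3}{4}: the product of the first k integers (C = 3/4, x = 3) is k!.
Ratio: r(k) = 3 * 1 / [(k-\frac{5}{6}) (k+1)] - rational in k, leading ratio 3; with t_0 = \frac{3}{4}, classification follows.


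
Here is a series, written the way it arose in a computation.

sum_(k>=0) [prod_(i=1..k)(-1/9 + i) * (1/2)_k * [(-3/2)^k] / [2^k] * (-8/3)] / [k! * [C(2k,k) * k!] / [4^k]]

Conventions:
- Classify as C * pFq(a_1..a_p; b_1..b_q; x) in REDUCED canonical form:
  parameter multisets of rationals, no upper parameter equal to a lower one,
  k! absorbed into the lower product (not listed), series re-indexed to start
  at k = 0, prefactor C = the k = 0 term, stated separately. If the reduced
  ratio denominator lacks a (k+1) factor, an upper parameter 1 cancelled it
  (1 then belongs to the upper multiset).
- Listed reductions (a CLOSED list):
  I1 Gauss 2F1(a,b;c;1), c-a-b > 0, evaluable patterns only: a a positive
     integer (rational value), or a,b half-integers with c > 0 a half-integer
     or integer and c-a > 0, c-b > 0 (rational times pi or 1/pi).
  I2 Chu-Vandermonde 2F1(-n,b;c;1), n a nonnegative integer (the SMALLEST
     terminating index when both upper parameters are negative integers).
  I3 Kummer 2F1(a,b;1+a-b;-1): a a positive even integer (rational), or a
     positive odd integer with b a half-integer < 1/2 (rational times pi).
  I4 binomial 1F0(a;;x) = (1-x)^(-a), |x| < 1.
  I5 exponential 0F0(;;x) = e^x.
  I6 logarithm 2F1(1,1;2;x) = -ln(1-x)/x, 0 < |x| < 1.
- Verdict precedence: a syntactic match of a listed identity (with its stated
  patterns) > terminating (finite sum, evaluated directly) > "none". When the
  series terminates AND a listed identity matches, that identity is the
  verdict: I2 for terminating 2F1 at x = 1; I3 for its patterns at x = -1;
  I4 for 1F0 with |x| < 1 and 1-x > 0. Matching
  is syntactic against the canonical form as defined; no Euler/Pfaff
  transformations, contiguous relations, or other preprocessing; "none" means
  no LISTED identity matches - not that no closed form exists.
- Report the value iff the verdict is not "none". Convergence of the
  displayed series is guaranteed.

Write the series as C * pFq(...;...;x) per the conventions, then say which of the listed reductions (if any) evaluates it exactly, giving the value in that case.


This is -8/3 * 1F0(8/9; -; -3/4) in reduced canonical form. Verdict at x = -3/4: the I4 binomial reduction matches (the 1F0 binomial series: exponent -8/9, x = -3/4). Exact value: (-8/3) * (7/4)^(-8/9).

Structural cue: t_0 = -8/3 here, and the lower central binomial (C = -8/3) hides (1/2)_k.
Adjacent-term ratio: r(k) = (-3/4) * (k+8/9) / [(k+1)] - rational in k. x = (-3/4); t_0 = -8/3; negate the roots.


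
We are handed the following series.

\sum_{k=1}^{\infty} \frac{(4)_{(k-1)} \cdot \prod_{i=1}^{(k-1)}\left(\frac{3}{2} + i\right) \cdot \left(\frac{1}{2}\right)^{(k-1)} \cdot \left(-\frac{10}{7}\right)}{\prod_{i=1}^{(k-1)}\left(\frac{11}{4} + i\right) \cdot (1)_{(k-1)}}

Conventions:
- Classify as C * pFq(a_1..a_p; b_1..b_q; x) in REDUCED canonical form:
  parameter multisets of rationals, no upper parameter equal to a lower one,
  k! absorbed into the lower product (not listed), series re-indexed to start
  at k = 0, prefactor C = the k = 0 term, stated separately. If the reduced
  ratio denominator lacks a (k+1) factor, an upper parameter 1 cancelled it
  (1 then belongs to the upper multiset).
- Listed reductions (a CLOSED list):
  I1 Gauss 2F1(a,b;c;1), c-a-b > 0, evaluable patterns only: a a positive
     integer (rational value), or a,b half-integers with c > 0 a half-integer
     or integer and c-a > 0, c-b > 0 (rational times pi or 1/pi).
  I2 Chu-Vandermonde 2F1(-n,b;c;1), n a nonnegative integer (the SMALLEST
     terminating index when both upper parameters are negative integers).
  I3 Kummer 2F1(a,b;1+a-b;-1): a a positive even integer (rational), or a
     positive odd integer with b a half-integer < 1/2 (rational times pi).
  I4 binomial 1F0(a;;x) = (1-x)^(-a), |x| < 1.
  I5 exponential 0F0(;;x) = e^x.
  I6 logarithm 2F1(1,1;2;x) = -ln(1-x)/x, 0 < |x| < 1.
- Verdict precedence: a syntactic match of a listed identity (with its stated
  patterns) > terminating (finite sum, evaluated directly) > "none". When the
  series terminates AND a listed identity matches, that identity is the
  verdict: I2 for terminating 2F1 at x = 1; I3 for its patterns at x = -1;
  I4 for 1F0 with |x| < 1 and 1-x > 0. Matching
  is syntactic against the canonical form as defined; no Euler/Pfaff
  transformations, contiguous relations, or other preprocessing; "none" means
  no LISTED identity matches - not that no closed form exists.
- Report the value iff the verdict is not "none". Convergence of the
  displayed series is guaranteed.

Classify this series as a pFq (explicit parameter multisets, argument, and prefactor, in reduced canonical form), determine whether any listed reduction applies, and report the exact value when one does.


x = \frac{1}{2} here; the reduced form reads 2F1, upper {\frac{5}{2}, 4}, lower {\frac{15}{4}}, C = -\frac{10}{7}. Verdict: none (x = \frac{1}{2}): each listed identity misses the multisets {\frac{5}{2}, 4} ; {\frac{15}{4}}.

First insight: with t_0 = -\frac{10}{7}, the running product (prefactor -10/7) telescopes to a rising factorial.
Step ratio: r(k) = \frac{1}{2} * (k+\frac{5}{2}) (k+4) / [(k+\frac{15}{4}) (k+1)] ; factor over Q: parameters, x = \frac{1}{2}, and C = -\frac{10}{7}.


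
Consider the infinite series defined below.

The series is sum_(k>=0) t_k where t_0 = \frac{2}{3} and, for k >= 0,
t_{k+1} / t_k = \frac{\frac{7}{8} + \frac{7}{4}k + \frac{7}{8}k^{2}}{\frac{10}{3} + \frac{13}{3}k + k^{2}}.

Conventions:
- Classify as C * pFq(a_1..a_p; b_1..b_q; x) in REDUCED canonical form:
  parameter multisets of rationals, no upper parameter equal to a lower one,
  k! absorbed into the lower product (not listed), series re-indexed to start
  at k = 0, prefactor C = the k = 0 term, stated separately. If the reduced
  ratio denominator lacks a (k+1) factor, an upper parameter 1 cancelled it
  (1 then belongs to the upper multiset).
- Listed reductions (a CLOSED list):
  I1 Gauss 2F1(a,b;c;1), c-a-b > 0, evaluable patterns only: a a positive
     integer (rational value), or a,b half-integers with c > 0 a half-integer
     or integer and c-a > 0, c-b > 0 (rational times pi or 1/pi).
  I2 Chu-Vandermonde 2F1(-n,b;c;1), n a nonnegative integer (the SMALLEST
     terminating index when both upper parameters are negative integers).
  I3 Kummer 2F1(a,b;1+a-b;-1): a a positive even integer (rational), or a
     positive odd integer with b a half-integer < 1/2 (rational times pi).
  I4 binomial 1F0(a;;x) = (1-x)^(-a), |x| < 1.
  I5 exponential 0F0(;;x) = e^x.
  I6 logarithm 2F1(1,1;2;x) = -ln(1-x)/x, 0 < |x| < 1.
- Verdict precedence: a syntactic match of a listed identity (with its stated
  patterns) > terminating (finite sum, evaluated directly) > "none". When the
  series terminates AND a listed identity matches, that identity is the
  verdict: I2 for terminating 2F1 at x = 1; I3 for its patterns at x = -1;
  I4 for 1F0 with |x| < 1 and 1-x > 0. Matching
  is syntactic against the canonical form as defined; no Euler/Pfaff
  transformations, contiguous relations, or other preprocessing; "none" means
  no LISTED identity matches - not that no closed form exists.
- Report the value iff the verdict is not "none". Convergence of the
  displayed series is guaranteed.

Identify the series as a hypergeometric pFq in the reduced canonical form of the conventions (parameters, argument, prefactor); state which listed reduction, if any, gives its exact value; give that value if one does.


Classification (C = \frac{2}{3}): 2F1 with upper {1, 1}, lower {\frac{10}{3}}, argument x = \frac{7}{8}. Verdict: no listed reduction: x = \frac{7}{8} and upper {1, 1} fail every I1-I6 pattern.

First insight: t_0 = \frac{2}{3} here, and factor the ratio over Q (C = 2/3): negated roots = parameters.
Adjacent-term ratio: r(k) = \frac{7}{8} * (k+1) (k+1) / [(k+\frac{10}{3}) (k+1)] ; factor over Q: parameters, x = \frac{7}{8}, and C = \frac{2}{3}.


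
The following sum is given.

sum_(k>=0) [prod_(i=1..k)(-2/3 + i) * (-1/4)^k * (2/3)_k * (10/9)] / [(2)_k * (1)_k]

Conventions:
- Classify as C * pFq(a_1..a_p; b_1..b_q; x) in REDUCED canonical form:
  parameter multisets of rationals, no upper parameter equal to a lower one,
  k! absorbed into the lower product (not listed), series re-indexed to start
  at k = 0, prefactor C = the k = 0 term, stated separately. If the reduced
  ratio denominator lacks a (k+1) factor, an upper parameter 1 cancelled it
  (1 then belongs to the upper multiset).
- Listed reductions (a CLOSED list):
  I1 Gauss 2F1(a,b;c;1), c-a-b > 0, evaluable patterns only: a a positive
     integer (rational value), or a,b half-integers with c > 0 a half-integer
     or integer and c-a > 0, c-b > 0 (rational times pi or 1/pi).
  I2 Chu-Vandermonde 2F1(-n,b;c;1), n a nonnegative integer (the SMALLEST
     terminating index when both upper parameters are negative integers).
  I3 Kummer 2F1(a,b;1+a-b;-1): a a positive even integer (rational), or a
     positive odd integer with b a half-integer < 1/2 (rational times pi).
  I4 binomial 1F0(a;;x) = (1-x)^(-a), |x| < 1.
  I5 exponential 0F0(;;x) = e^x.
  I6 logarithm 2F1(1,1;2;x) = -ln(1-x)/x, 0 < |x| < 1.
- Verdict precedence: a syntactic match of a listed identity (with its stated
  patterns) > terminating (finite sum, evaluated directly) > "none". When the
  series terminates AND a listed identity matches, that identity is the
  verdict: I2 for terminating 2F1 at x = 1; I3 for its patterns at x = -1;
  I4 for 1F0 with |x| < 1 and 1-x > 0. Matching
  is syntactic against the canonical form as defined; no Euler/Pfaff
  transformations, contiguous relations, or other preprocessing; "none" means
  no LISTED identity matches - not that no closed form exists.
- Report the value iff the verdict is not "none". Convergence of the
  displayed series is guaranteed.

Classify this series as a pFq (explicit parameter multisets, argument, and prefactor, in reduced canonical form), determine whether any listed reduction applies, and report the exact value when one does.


x = -1/4 here; the reduced form reads 2F1, upper {1/3, 2/3}, lower {2}, C = 10/9. Verdict: none - at argument -1/4 the multisets {1/3, 2/3} ; {2} match no listed identity.

Key step: t_0 = 10/9 here, and the running product (C = 10/9, x = -1/4) telescopes to a rising factorial.
Consecutive-term ratio: r(k) = (-1/4) * (k+1/3) (k+2/3) / [(k+2) (k+1)] - rational in k. x = (-1/4); t_0 = 10/9; negate the roots.


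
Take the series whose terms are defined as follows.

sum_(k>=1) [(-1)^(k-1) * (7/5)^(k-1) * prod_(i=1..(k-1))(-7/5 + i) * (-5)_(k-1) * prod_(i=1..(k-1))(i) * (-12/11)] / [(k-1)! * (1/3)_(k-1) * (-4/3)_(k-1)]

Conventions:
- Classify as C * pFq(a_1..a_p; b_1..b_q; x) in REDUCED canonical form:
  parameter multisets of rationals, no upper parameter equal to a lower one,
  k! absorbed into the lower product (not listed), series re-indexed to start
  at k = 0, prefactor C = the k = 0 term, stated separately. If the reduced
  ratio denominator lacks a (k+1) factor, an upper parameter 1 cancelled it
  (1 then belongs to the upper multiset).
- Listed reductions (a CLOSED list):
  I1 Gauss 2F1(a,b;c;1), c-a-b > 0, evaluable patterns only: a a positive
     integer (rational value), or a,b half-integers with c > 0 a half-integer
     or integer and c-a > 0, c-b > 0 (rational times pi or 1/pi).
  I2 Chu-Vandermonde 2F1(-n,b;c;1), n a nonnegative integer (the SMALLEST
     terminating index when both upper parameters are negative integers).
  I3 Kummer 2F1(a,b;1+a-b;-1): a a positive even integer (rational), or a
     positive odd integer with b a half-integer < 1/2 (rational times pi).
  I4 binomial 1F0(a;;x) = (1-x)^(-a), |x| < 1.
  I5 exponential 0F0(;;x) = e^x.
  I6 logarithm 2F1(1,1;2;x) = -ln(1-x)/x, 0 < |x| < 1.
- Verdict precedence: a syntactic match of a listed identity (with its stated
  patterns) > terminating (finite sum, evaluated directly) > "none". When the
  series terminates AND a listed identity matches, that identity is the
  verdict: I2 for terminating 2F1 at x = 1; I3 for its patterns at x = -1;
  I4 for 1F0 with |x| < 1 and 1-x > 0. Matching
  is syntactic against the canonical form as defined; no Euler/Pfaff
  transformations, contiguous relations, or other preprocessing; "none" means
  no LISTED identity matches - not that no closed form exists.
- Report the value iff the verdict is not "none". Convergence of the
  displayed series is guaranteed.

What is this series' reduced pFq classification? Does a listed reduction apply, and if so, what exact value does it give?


At argument -7/5: a 3F2 with upper {-5, -2/5, 1}, lower {-4/3, 1/3}, scaled by C = -12/11. Verdict: terminating. (-5)_k vanishes past k = 5, leaving a 6-term sum, computed directly. Hence: 371071208514/537109375.

Key observation: t_0 being -12/11, the running product (C = -12/11) telescopes to a rising factorial.
Adjacent-term ratio: r(k) = (-7/5) * (k-5) (k-2/5) (k+1) / [(k-4/3) (k+1/3) (k+1)] - rational in k, leading ratio (-7/5); with t_0 = -12/11, classification follows.


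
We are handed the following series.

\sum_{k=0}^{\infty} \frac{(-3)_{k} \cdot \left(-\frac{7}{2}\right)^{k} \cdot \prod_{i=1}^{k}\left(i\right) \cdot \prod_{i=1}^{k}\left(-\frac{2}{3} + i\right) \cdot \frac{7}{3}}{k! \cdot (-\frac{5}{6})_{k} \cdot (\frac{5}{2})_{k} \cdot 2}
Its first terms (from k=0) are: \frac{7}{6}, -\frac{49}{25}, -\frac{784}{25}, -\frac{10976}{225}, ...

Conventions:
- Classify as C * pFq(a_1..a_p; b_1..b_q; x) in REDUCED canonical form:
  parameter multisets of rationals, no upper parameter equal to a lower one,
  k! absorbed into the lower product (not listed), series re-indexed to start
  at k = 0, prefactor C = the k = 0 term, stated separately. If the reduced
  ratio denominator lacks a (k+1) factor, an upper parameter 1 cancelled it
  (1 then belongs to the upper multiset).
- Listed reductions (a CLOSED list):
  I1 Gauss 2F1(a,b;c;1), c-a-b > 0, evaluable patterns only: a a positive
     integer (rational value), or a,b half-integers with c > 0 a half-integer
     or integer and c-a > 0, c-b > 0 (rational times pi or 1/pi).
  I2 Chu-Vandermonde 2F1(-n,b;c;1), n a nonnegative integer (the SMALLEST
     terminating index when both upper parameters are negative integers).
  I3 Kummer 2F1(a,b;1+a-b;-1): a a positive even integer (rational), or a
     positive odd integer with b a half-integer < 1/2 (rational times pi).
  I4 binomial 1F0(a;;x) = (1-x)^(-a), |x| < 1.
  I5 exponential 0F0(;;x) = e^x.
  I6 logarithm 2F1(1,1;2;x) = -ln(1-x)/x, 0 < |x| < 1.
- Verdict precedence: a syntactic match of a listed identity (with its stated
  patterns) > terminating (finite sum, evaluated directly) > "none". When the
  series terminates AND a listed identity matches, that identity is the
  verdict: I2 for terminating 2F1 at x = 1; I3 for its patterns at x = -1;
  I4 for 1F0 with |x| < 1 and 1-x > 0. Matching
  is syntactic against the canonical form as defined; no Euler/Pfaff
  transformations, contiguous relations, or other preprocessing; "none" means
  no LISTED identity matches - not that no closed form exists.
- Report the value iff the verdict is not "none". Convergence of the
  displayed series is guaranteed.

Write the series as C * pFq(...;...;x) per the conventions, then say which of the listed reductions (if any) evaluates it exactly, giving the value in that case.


At argument -\frac{7}{2}: a 3F2 with upper {-3, \frac{1}{3}, 1}, lower {-\frac{5}{6}, \frac{5}{2}}, scaled by C = \frac{7}{6}. Verdict: terminating. With -3 upstairs the series is a 4-term polynomial sum; evaluated term by term. Sum: -\frac{36421}{450}.

Key step: x = -\frac{7}{2} and the constant factors (C = 7/6) combine into one prefactor.
Adjacent-term ratio: r(k) = -\frac{7}{2} * (k-3) (k+\frac{1}{3}) (k+1) / [(k-\frac{5}{6}) (k+\frac{5}{2}) (k+1)] - rational in k, leading ratio -\frac{7}{2}; with t_0 = \frac{7}{6}, classification follows.


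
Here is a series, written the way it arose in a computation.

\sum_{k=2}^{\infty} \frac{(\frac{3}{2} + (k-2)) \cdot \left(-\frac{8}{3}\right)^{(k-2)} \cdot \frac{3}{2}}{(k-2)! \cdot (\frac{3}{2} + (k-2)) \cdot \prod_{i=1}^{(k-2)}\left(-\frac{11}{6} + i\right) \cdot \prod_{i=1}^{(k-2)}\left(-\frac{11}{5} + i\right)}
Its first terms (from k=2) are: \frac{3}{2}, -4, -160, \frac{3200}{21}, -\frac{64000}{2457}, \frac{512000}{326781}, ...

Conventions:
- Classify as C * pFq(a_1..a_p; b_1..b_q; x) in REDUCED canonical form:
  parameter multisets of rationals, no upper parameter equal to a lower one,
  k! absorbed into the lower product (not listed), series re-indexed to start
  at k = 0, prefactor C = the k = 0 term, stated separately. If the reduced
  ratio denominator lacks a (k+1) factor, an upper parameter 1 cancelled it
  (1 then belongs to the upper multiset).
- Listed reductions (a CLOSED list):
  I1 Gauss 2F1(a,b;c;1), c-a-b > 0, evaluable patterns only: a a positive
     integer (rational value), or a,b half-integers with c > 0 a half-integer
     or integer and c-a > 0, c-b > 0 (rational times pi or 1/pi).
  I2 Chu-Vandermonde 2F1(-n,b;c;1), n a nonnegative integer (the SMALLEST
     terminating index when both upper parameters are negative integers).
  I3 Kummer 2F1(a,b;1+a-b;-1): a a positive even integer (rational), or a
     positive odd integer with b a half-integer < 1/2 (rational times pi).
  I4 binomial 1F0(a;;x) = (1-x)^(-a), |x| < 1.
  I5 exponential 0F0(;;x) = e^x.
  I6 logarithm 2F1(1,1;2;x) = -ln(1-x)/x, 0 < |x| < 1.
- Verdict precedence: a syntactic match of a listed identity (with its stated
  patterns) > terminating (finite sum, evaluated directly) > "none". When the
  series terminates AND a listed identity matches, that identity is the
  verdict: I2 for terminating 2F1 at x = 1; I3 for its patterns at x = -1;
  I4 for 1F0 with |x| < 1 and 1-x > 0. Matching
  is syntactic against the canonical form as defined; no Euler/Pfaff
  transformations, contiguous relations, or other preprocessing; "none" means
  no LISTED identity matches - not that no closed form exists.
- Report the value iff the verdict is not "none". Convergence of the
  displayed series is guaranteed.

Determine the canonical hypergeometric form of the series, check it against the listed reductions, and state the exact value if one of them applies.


With C = \frac{3}{2}: the canonical form is 0F2(-; -\frac{6}{5}, -\frac{5}{6}; -\frac{8}{3}). Verdict: none here - no I1-I6 shape fits x = -\frac{8}{3} with lower {-\frac{6}{5}, -\frac{5}{6}}.

Key step: t_0 being \frac{3}{2}, the lower running product (C = 3/2, x = -8/3) is a rising factorial.
Ratio: r(k) = -\frac{8}{3} * 1 / [(k-\frac{6}{5}) (k-\frac{5}{6}) (k+1)] - rational; roots negated = parameters, x = -\frac{8}{3}, C = \frac{3}{2}.


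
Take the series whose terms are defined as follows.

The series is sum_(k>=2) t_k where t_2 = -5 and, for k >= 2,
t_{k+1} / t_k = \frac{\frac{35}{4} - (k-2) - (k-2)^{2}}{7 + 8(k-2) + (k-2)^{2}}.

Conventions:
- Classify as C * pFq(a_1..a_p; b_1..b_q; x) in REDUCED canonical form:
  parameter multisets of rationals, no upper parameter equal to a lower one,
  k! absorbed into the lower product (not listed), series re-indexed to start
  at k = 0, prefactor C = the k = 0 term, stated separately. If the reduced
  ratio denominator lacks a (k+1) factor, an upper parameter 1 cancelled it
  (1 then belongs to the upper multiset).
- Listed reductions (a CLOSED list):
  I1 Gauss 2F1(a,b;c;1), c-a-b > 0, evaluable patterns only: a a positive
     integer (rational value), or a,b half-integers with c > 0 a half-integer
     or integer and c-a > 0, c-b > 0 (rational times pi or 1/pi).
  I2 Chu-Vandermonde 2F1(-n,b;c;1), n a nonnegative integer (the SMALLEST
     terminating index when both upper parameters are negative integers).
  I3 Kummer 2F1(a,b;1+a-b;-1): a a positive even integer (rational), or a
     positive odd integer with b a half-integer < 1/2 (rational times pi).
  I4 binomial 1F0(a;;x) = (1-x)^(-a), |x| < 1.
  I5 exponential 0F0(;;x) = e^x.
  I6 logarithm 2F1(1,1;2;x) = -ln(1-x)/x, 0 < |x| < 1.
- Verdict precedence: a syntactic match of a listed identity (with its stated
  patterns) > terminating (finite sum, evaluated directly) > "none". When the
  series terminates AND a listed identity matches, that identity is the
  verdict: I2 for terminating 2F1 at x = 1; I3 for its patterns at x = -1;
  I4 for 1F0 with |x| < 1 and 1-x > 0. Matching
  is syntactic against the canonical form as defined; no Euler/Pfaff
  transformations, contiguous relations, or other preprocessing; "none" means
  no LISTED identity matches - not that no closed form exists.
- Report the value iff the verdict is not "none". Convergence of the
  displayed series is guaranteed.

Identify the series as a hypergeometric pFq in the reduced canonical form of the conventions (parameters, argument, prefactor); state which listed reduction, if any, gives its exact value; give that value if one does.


Prefactor -5, argument -1: 2F1 with upper {-\frac{5}{2}, \frac{7}{2}} over lower {7}. Verdict: none here - no I1-I6 shape fits x = -1 with lower {7}.

The tell: t_0 = -5 here, and roots of the ratio polynomials (prefactor -5) are the negated parameters.
Step ratio: r(k) = -1 * (k-\frac{5}{2}) (k+\frac{7}{2}) / [(k+7) (k+1)] ; factor over Q: parameters, x = -1, and C = -5.


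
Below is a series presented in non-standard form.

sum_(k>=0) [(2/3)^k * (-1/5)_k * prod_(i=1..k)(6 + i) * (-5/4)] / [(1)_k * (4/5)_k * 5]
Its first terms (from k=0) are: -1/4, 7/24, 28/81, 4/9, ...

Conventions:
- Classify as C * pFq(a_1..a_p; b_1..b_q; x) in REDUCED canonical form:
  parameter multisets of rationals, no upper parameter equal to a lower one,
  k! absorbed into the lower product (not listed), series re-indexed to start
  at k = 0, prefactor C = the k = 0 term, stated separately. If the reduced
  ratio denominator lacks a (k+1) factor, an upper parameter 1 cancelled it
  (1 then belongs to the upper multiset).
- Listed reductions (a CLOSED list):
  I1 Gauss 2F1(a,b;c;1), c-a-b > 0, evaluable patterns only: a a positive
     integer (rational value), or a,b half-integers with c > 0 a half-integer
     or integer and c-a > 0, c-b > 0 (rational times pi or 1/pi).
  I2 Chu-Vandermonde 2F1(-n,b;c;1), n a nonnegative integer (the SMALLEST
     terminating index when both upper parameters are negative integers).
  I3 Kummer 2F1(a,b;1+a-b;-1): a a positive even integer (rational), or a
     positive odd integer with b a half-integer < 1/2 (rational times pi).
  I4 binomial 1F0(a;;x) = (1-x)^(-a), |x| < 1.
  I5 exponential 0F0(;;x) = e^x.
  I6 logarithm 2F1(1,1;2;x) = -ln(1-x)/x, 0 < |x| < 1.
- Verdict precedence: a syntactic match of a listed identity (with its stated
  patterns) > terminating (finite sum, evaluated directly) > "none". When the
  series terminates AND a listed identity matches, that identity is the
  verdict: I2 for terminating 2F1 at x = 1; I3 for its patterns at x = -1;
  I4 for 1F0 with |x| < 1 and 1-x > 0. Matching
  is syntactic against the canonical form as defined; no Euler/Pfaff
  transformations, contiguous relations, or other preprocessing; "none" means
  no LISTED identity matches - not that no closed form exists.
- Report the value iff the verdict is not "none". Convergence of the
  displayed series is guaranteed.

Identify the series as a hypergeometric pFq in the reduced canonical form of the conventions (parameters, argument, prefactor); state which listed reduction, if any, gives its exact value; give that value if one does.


Reduced: x = 2/3, 2F1, upper = {-1/5, 7}, lower = {4/5}, C = -1/4. Verdict: no listed reduction: x = 2/3 and upper {-1/5, 7} fail every I1-I6 pattern.

Key observation: from the first term -1/4: the constant factors (prefactor -1/4) combine into one prefactor.
Consecutive-term ratio: r(k) = (2/3) * (k-1/5) (k+7) / [(k+4/5) (k+1)] - rational; roots negated = parameters, x = (2/3), C = -1/4.


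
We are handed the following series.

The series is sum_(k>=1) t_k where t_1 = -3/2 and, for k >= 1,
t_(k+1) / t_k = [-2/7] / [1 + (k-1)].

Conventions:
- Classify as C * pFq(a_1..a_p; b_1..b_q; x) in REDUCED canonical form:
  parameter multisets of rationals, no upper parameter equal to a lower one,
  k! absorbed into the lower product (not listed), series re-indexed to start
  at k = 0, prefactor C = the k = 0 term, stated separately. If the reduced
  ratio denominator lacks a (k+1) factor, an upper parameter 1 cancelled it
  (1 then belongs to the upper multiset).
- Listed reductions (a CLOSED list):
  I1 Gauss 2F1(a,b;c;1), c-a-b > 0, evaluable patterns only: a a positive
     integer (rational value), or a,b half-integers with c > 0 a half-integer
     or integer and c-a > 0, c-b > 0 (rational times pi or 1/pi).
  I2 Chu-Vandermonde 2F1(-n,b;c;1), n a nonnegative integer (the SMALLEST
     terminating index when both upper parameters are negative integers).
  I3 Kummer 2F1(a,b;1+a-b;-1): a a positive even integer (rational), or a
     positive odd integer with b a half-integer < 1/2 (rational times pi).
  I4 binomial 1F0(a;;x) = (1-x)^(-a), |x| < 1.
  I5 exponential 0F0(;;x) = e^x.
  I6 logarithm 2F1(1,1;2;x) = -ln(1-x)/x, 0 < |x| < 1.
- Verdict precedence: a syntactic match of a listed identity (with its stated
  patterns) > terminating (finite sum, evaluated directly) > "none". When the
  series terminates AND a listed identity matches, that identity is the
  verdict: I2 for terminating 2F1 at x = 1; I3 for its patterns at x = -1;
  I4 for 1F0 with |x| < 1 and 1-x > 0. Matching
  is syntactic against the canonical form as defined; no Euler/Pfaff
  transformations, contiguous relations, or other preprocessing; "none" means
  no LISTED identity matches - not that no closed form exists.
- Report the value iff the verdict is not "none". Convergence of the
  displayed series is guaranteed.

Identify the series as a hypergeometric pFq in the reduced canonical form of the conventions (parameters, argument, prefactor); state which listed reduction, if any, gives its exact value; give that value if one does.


This is -3/2 * 0F0(-; -; -2/7) in reduced canonical form. Verdict: the I5 exponential reduction matches (the 0F0 exponential series at x = -2/7). Sum: (-3/2) * e^(-2/7).

The tell: with t_0 = -3/2, roots of the ratio polynomials (prefactor -3/2) are the negated parameters.
Term ratio: r(k) = (-2/7) * 1 / [(k+1)] - rational in k, leading ratio (-2/7); with t_0 = -3/2, classification follows.


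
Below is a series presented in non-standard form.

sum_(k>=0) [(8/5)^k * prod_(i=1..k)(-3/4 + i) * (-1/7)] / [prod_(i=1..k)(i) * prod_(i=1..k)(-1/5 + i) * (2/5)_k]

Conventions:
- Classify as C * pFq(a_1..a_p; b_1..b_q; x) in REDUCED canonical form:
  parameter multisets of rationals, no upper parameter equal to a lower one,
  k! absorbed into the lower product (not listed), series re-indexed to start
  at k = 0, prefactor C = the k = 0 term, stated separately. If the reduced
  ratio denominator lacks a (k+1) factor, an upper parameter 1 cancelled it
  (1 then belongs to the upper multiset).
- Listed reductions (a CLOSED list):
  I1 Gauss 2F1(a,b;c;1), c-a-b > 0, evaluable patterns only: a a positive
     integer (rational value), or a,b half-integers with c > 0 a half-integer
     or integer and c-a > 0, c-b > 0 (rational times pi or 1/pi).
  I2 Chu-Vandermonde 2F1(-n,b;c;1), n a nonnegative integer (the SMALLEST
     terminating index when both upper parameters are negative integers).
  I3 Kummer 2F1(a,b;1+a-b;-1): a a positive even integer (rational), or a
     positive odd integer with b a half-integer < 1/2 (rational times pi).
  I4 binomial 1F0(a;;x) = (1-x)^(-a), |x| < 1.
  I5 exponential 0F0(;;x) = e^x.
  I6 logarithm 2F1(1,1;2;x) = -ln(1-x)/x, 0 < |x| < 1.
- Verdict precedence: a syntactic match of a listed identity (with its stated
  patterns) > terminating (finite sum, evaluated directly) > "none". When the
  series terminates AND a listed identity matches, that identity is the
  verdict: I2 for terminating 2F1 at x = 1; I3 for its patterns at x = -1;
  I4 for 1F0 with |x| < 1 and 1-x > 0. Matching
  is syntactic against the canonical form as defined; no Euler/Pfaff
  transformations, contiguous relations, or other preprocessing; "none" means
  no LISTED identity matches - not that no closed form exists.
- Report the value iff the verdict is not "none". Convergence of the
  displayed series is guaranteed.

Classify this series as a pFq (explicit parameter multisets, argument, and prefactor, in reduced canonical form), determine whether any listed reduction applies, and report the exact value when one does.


At argument 8/5: a 1F2 with upper {1/4}, lower {2/5, 4/5}, scaled by C = -1/7. Verdict: none (x = 8/5): each listed identity misses the multisets {1/4} ; {2/5, 4/5}.

Key step: from the first term -1/7: the product of the first k integers (C = -1/7, x = 8/5) is k!.
Ratio: r(k) = (8/5) * (k+1/4) / [(k+2/5) (k+4/5) (k+1)] - rational; roots negated = parameters, x = (8/5), C = -1/7.


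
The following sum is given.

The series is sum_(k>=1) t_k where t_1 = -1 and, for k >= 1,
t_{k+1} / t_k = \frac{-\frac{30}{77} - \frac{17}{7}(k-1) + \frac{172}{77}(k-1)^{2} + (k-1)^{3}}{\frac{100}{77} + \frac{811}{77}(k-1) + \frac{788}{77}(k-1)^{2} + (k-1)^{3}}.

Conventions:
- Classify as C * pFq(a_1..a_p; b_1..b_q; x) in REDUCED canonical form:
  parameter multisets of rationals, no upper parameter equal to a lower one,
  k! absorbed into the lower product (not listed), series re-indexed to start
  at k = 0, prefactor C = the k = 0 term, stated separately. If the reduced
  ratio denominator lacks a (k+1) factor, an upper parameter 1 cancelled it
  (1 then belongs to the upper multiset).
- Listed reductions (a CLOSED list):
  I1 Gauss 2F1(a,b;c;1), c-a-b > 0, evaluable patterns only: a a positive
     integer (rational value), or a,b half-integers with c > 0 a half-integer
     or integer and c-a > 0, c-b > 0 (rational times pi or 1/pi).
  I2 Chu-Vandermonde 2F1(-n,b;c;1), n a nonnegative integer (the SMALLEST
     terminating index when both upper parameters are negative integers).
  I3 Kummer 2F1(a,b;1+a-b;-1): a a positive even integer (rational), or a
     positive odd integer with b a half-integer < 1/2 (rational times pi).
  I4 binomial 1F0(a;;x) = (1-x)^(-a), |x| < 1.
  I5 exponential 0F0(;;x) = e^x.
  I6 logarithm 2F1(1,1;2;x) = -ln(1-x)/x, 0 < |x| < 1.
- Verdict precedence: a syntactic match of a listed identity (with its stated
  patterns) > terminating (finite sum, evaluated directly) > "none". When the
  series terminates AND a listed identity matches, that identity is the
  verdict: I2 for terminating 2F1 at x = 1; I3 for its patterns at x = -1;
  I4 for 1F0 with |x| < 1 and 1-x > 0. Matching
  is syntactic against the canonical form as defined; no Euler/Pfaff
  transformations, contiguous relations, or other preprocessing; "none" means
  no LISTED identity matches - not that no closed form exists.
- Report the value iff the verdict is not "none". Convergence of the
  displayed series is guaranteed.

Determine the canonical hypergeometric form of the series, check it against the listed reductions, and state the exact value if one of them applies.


Classification (C = -1): 2F1 with upper {-\frac{10}{11}, 3}, lower {\frac{100}{11}}, argument x = 1. Verdict: this is Gauss's theorem (I1) (x = 1: the Gamma ratio telescopes since c-a-b = 7 > 0 and a = 3 in Z>0). Exact value: -\frac{77519}{111804}.

Key observation: from the first term -1: factor the ratio over Q (prefactor -1): negated roots = parameters.
Term ratio: r(k) = 1 * (k-\frac{10}{11}) (k+3) / [(k+\frac{100}{11}) (k+1)] - rational in k. x = 1; t_0 = -1; negate the roots.


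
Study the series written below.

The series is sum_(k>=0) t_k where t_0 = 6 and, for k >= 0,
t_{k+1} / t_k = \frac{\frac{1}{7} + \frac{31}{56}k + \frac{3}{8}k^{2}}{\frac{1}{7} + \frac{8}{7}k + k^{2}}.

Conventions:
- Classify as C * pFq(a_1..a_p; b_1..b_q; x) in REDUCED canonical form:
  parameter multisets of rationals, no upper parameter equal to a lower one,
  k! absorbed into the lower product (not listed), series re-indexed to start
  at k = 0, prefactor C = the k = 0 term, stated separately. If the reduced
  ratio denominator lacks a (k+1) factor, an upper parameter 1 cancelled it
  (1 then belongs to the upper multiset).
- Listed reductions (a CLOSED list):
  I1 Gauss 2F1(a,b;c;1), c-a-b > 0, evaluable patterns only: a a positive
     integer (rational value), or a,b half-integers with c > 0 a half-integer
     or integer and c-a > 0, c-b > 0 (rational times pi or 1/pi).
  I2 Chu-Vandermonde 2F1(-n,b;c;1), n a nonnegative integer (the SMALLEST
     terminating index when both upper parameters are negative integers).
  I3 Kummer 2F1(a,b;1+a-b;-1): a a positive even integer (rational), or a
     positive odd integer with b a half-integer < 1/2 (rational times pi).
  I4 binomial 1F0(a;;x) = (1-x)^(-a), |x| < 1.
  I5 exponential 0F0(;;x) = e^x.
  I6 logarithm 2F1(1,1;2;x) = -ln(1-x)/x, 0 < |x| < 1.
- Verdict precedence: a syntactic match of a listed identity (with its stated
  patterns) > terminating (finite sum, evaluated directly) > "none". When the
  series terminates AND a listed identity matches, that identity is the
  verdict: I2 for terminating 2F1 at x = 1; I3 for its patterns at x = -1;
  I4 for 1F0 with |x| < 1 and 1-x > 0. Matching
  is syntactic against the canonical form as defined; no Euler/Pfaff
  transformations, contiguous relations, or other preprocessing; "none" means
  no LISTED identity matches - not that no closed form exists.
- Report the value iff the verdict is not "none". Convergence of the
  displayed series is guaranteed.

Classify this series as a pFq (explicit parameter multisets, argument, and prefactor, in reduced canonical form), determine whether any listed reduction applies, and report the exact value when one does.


Structural cue: from the first term 6: roots of the ratio polynomials (C = 6) are the negated parameters.
Ratio: r(k) = \frac{3}{8} * (k+\frac{1}{3}) (k+\frac{8}{7}) / [(k+\frac{1}{7}) (k+1)] - poly over poly, x = \frac{3}{8} from leading terms; C = 6 at k = 0.

x = \frac{3}{8} here; the reduced form reads 2F1, upper {\frac{1}{3}, \frac{8}{7}}, lower {\frac{1}{7}}, C = 6. Verdict: none here - no I1-I6 shape fits x = \frac{3}{8} with lower {\frac{1}{7}}.


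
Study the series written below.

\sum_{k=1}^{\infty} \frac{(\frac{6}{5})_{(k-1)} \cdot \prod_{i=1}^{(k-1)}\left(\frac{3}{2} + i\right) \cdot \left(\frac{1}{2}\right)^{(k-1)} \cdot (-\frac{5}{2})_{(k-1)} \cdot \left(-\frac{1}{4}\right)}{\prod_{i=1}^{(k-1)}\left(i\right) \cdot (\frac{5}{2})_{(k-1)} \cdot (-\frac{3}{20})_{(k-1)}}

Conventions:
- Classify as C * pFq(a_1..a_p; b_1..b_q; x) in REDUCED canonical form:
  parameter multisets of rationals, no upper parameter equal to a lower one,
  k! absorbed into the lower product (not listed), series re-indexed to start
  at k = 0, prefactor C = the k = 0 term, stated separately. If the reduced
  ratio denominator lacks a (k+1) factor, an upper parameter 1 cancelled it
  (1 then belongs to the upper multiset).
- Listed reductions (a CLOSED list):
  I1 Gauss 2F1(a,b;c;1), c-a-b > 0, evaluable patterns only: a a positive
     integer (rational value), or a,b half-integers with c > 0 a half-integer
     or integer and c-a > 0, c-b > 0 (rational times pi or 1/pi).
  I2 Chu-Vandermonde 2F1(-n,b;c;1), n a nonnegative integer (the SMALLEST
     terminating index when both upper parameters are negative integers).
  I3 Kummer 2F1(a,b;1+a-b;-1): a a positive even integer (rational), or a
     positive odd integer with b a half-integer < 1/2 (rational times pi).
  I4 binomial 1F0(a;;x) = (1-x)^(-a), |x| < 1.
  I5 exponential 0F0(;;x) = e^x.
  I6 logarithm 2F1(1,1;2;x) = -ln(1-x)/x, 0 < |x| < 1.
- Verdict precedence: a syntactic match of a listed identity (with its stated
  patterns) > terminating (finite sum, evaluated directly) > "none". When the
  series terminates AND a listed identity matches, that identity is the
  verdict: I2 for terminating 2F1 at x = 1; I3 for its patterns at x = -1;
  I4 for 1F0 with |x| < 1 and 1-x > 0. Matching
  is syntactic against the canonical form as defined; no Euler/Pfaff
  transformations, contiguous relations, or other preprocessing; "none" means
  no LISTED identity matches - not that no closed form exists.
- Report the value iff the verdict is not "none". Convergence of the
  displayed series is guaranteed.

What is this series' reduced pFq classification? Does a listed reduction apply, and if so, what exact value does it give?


Prefactor -\frac{1}{4}, argument \frac{1}{2}: 2F1 with upper {-\frac{5}{2}, \frac{6}{5}} over lower {-\frac{3}{20}}. Verdict: none. Every listed pattern misses the 2F1 form at \frac{1}{2}, upper {-\frac{5}{2}, \frac{6}{5}}.

Structural cue: with t_0 = -\frac{1}{4}, the parameter 5/2 appears in both the upper and lower lists and cancels.
Consecutive-term ratio: r(k) = \frac{1}{2} * (k-\frac{5}{2}) (k+\frac{6}{5}) / [(k-\frac{3}{20}) (k+1)] - rational; roots negated = parameters, x = \frac{1}{2}, C = -\frac{1}{4}.
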